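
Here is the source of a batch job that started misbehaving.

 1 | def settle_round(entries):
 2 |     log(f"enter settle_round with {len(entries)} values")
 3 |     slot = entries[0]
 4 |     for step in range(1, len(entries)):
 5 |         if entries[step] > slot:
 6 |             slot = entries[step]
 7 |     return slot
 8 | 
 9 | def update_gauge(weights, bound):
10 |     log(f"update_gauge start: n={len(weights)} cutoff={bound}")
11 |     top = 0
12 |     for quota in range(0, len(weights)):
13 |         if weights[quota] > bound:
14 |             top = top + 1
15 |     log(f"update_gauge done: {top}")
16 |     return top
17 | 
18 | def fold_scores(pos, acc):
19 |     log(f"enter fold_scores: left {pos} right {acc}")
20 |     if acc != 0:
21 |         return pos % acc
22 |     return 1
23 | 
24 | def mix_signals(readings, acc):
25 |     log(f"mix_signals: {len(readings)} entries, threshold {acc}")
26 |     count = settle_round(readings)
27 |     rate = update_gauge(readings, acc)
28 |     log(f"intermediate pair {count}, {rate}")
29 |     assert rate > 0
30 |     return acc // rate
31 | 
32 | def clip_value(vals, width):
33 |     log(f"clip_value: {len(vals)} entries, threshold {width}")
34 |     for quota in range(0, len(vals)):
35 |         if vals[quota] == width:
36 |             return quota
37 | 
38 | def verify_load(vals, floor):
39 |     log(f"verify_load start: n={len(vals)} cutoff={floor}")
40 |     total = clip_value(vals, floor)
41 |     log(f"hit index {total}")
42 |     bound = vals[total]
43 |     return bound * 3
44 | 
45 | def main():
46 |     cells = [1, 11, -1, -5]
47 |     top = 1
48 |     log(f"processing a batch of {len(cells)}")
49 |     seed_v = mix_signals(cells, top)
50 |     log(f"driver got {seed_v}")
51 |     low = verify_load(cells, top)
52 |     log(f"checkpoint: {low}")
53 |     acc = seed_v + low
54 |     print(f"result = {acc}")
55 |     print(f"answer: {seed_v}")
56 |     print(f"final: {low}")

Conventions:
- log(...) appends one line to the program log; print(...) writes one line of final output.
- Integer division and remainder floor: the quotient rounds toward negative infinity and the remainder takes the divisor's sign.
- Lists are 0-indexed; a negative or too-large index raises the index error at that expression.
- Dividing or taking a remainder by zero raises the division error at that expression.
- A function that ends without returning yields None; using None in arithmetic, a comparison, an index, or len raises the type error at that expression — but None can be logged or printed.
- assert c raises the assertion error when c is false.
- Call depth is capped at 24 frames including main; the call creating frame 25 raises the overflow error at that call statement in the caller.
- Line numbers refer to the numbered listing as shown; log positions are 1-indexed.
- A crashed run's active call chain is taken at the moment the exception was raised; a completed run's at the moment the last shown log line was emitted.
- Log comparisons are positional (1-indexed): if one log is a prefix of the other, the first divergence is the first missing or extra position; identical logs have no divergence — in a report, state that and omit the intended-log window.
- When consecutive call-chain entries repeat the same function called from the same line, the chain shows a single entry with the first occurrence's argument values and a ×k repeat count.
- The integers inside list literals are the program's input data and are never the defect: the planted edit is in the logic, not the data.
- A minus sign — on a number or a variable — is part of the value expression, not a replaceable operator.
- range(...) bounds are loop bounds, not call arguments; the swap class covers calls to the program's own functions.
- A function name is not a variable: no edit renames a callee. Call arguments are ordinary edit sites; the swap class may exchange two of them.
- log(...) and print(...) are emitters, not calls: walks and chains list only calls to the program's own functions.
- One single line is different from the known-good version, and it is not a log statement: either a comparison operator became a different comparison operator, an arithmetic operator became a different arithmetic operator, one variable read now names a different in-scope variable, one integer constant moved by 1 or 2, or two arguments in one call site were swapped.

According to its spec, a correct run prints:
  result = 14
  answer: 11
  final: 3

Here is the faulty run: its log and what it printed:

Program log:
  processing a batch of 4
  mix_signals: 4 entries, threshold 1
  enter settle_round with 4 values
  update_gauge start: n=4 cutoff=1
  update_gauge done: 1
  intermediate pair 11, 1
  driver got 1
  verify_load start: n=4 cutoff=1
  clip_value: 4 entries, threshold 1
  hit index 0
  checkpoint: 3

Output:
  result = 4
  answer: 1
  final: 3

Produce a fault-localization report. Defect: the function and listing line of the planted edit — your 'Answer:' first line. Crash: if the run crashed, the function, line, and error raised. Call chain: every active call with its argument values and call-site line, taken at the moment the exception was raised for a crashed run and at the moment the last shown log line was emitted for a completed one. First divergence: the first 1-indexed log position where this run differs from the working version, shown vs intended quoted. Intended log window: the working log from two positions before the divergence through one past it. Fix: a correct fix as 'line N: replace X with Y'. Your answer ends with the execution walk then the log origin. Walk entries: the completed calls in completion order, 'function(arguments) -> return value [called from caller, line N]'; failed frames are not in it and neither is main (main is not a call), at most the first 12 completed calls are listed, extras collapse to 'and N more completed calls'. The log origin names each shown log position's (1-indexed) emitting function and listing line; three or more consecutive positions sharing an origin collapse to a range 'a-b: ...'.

Answer: the defect is in mix_signals at line 30.
Key observation: The earliest visible damage is log position 7 — 'driver got 1' rather than the intended 'driver got 11'.
Call chain: main.
First divergence: position 7 — shown 'driver got 1', intended 'driver got 11'.
Intended log window:
  5: update_gauge done: 1
  6: intermediate pair 11, 1
  7: driver got 11
  8: verify_load start: n=4 cutoff=1
Execution walk:
  settle_round([1, 11, -1, -5]) -> 11  [called from mix_signals, line 26]
  update_gauge([1, 11, -1, -5], 1) -> 1  [called from mix_signals, line 27]
  mix_signals([1, 11, -1, -5], 1) -> 1  [called from main, line 49]
  clip_value([1, 11, -1, -5], 1) -> 0  [called from verify_load, line 40]
  verify_load([1, 11, -1, -5], 1) -> 3  [called from main, line 51]
Log line origins:
  1: from main, line 48
  2: from mix_signals, line 25
  3: from settle_round, line 2
  4: from update_gauge, line 10
  5: from update_gauge, line 15
  6: from mix_signals, line 28
  7: from main, line 50
  8: from verify_load, line 39
  9: from clip_value, line 33
  10: from verify_load, line 41
  11: from main, line 52
A correct fix: line 30: replace `acc` with `count`.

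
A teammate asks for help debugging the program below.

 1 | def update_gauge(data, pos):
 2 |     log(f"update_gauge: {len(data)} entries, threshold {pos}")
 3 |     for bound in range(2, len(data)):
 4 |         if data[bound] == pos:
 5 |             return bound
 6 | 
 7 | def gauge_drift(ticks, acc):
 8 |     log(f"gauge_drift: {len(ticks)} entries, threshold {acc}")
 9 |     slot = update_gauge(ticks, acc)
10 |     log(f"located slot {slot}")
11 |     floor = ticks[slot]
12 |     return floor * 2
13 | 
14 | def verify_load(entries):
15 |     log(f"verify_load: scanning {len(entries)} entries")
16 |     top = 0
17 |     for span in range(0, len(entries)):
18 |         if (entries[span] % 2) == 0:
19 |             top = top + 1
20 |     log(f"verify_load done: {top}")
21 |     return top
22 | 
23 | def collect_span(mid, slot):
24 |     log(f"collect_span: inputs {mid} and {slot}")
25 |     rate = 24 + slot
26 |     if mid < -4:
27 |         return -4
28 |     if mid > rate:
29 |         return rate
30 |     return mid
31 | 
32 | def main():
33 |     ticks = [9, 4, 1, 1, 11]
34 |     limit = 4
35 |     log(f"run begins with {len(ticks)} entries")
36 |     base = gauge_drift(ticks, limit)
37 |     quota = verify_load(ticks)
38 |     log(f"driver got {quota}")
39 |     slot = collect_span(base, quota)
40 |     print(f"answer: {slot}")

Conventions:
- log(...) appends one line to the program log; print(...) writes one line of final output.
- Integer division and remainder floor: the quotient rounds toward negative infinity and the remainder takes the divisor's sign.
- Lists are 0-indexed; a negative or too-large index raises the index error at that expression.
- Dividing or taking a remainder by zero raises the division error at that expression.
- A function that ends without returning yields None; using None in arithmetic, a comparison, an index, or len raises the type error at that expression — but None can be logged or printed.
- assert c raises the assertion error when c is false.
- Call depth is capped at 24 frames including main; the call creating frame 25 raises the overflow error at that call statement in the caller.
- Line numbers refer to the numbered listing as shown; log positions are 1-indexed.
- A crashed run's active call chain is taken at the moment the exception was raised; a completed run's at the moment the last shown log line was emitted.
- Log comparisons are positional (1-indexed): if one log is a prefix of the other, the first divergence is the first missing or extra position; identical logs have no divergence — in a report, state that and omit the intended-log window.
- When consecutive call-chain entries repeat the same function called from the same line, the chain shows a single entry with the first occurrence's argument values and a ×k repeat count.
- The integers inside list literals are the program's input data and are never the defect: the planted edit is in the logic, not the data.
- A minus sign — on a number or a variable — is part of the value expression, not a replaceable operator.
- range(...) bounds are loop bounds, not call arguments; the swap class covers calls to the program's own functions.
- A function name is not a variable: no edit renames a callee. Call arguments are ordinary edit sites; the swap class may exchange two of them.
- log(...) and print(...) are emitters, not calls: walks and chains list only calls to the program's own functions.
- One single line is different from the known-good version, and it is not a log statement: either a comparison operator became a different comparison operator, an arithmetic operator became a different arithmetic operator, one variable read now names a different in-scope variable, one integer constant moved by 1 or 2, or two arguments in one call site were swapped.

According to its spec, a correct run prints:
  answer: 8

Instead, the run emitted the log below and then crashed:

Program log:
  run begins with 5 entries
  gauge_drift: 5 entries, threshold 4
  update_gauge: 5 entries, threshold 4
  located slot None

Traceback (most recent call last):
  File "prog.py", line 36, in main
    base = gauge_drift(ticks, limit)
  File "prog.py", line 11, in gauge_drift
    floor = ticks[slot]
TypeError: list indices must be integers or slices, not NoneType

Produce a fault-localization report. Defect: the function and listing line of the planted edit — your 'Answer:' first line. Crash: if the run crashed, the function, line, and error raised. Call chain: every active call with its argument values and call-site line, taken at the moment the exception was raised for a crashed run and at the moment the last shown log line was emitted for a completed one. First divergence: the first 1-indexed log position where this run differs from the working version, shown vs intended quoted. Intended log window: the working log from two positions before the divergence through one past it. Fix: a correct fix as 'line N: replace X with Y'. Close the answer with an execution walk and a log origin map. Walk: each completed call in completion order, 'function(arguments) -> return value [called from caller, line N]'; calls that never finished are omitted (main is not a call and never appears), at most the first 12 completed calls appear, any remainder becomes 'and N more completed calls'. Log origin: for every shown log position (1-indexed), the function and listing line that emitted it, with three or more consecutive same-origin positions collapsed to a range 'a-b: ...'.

Answer: the defect is in update_gauge at line 3.
Key observation: The log first diverges at position 4: the faulty run prints 'located slot None' where the working version prints 'located slot 1'.
Crash: gauge_drift, line 11, TypeError.
Call chain: main -> gauge_drift([9, 4, 1, 1, 11], 4) (called at line 36).
First divergence: at position 4 the run shows 'located slot None' where the working version logs 'located slot 1'.
Intended log window:
  2: gauge_drift: 5 entries, threshold 4
  3: update_gauge: 5 entries, threshold 4
  4: located slot 1
  5: verify_load: scanning 5 entries
Execution walk:
  update_gauge([9, 4, 1, 1, 11], 4) -> None  [called from gauge_drift, line 9]
Origin of each log line:
  1: from main, line 35
  2: from gauge_drift, line 8
  3: from update_gauge, line 2
  4: from gauge_drift, line 10
A correct fix: line 3: replace `2` with `0`.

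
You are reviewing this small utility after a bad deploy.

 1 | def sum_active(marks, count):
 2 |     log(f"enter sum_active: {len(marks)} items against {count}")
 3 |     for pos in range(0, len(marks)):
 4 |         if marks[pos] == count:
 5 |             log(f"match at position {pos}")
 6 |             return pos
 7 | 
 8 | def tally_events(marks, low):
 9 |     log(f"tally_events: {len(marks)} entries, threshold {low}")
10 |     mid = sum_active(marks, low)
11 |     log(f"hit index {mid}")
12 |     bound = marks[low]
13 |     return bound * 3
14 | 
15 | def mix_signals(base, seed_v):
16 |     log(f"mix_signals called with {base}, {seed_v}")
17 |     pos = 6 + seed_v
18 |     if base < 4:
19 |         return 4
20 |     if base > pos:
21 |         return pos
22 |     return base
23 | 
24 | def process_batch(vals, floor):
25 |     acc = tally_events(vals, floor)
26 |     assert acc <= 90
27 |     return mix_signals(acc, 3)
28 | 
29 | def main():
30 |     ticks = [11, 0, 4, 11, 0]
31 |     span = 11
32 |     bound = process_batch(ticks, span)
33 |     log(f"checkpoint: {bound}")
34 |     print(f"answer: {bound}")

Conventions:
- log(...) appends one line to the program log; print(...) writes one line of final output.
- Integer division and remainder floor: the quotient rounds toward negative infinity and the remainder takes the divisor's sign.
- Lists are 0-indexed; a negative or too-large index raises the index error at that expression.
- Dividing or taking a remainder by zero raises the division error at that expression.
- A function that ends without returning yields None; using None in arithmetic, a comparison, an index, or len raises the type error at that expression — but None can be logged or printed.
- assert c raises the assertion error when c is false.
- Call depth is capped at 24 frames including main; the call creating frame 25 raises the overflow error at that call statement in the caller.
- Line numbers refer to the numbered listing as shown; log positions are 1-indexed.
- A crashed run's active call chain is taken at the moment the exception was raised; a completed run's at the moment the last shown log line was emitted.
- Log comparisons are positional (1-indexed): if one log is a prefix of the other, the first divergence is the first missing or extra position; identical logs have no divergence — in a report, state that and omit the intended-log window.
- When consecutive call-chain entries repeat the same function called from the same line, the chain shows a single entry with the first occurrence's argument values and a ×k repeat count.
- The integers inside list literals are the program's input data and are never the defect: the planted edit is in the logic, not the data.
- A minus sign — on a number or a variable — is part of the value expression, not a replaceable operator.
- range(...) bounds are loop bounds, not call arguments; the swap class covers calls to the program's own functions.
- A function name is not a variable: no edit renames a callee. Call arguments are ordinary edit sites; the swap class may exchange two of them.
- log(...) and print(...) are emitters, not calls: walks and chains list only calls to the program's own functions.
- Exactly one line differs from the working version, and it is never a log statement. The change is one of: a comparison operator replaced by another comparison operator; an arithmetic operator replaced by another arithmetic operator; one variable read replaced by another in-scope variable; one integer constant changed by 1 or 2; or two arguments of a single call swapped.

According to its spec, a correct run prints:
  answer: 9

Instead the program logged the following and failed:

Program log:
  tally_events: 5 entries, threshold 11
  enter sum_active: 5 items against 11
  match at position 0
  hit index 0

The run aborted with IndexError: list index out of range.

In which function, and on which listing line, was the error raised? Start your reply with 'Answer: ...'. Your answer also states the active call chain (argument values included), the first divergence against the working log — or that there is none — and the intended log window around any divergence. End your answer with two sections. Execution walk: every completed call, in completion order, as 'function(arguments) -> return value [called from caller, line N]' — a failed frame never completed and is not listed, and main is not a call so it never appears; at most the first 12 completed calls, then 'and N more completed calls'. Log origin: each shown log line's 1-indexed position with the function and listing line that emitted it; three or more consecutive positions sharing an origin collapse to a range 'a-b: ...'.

Answer: the error was raised in tally_events, line 12.
Core observation: The faulty run's log stops after 4 lines; the working version's next line would be 'mix_signals called with 33, 3'.
Call chain: main -> process_batch([11, 0, 4, 11, 0], 11) (called at line 32) -> tally_events([11, 0, 4, 11, 0], 11) (called at line 25).
First divergence: position 5 (shown log ended at 4 lines; the working version continues: 'mix_signals called with 33, 3').
Intended log window:
  3: match at position 0
  4: hit index 0
  5: mix_signals called with 33, 3
  6: checkpoint: 9
Execution walk:
  sum_active([11, 0, 4, 11, 0], 11) -> 0  [called from tally_events, line 10]
Origin of each log line:
  1 — tally_events, line 9
  2 — sum_active, line 2
  3 — sum_active, line 5
  4 — tally_events, line 11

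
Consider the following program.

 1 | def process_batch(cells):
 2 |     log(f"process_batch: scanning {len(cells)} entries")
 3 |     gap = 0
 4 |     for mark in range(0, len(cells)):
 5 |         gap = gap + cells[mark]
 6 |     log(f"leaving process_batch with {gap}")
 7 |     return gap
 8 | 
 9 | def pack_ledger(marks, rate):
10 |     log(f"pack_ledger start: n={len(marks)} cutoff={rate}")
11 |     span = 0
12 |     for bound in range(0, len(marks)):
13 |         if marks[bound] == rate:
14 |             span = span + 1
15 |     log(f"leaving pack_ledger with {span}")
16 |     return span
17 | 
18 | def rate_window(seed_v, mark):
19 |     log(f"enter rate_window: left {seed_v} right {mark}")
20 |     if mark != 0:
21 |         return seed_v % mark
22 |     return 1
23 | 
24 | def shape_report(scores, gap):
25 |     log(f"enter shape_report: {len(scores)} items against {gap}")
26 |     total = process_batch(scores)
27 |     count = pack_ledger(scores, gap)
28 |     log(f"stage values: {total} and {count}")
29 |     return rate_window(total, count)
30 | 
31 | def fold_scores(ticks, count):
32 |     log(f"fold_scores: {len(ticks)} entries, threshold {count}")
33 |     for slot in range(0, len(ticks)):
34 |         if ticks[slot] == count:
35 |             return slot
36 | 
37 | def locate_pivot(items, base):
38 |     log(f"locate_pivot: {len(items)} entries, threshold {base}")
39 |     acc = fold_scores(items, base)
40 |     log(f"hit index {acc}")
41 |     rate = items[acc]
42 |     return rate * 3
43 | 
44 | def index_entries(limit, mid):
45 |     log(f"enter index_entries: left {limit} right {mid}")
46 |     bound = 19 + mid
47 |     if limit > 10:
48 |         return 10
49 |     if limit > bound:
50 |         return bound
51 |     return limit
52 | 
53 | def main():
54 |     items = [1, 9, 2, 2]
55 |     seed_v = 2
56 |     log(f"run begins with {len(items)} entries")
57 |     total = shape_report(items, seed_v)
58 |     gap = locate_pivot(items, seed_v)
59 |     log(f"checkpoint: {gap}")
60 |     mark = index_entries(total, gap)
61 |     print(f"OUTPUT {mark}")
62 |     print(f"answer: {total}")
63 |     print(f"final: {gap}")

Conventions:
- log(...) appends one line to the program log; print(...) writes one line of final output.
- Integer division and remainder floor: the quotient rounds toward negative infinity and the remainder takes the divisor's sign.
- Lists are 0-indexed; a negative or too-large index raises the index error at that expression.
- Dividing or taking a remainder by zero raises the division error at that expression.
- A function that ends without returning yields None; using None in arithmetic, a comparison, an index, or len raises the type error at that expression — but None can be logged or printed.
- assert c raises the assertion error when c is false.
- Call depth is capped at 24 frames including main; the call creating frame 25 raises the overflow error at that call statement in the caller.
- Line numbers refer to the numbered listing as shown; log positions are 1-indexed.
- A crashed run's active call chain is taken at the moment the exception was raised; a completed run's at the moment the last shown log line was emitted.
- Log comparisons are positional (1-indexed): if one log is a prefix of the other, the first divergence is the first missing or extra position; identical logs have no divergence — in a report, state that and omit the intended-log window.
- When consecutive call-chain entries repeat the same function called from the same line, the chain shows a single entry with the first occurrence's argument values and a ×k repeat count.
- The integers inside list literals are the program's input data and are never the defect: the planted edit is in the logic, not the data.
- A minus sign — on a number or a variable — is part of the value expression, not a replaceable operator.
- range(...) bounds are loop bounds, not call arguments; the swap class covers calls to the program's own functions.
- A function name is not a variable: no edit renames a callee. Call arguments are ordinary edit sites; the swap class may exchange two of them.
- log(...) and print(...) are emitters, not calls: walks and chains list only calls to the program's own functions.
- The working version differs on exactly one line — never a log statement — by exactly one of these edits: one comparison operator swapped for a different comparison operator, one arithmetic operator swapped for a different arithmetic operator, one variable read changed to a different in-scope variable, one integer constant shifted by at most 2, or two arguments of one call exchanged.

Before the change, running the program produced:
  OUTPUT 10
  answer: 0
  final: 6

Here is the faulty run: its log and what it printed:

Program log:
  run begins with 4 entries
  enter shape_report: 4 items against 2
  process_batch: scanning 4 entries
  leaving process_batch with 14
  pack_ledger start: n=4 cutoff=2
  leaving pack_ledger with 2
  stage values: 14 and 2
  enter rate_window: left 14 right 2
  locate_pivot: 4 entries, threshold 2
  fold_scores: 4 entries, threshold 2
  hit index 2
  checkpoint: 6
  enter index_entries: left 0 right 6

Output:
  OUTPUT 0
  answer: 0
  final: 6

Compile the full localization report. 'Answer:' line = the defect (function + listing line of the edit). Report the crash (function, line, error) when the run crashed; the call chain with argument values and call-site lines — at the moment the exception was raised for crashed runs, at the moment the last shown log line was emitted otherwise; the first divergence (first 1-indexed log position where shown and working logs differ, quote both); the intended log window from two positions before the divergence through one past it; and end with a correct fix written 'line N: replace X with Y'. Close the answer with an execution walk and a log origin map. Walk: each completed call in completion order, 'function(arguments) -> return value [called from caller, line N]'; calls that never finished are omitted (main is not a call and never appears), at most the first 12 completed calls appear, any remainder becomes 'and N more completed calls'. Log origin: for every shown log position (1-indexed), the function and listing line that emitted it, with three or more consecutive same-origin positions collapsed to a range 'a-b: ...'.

Answer: the defect is in index_entries at line 47.
Key observation: The logs agree in full; only the final output differs.
Call chain: main -> index_entries(0, 6) (called at line 60).
First divergence: there is none — every log position agrees.
Execution walk:
  process_batch([1, 9, 2, 2]) -> 14  [called from shape_report, line 26]
  pack_ledger([1, 9, 2, 2], 2) -> 2  [called from shape_report, line 27]
  rate_window(14, 2) -> 0  [called from shape_report, line 29]
  shape_report([1, 9, 2, 2], 2) -> 0  [called from main, line 57]
  fold_scores([1, 9, 2, 2], 2) -> 2  [called from locate_pivot, line 39]
  locate_pivot([1, 9, 2, 2], 2) -> 6  [called from main, line 58]
  index_entries(0, 6) -> 0  [called from main, line 60]
Origin of each log line:
  1: from main, line 56
  2: from shape_report, line 25
  3: from process_batch, line 2
  4: from process_batch, line 6
  5: from pack_ledger, line 10
  6: from pack_ledger, line 15
  7: from shape_report, line 28
  8: from rate_window, line 19
  9: from locate_pivot, line 38
  10: from fold_scores, line 32
  11: from locate_pivot, line 40
  12: from main, line 59
  13: from index_entries, line 45
A correct fix: line 47: replace `>` with `<`.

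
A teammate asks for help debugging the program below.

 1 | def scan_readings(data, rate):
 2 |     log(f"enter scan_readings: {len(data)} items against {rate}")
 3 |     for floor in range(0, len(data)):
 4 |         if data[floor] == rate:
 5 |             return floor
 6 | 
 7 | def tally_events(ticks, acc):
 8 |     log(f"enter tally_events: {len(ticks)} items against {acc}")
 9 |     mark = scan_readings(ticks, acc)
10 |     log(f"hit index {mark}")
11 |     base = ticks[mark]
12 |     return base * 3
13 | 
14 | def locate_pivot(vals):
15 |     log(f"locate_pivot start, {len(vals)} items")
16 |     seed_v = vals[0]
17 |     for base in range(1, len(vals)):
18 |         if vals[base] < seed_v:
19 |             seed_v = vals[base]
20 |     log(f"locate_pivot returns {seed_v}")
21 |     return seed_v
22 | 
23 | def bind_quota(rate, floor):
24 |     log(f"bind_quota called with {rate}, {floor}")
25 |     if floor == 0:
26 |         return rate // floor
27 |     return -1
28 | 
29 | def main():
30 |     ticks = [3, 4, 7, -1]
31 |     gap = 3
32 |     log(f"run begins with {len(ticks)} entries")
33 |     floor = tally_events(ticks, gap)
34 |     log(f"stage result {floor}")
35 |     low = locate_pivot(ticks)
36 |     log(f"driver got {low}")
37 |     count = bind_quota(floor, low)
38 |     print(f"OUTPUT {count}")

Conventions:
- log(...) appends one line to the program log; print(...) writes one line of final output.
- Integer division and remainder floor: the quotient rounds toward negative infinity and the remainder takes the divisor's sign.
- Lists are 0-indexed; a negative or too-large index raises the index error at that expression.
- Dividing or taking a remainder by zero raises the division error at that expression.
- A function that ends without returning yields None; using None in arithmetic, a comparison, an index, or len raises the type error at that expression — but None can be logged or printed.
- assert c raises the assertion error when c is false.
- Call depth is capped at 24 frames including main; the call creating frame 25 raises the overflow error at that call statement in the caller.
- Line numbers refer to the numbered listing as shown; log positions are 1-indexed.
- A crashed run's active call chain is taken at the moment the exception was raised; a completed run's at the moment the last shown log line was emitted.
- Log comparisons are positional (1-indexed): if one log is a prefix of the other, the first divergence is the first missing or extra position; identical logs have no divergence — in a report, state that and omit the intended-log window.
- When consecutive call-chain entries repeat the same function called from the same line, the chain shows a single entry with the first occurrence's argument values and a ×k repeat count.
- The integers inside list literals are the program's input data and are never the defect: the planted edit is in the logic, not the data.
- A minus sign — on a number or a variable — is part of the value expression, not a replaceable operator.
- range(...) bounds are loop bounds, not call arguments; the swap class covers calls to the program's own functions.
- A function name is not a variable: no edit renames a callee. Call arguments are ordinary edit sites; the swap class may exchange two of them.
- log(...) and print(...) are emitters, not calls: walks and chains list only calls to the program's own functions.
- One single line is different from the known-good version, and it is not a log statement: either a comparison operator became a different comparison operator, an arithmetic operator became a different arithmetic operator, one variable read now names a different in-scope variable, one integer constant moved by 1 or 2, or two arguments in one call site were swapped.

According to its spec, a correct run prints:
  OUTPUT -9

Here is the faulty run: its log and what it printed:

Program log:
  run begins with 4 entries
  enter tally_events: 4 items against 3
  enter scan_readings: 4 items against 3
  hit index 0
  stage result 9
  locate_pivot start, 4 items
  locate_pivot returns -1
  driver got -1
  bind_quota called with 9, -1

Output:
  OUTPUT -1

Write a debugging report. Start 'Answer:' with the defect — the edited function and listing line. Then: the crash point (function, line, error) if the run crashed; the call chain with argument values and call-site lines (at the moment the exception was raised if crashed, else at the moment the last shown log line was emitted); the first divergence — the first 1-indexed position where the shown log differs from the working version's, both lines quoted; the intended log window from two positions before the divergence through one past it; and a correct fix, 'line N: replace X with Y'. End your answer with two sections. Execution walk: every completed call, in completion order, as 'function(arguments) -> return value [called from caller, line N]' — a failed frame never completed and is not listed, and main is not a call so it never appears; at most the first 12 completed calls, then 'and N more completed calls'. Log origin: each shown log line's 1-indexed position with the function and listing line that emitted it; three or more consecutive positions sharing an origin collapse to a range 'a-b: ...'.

Answer: the defect is in bind_quota at line 25.
Key fact: Log streams are identical — the defect surfaces only in the printed output.
Call chain: main -> bind_quota(9, -1) (called at line 37).
First divergence: none; the two logs match at every position.
Execution walk:
  scan_readings([3, 4, 7, -1], 3) -> 0  [called from tally_events, line 9]
  tally_events([3, 4, 7, -1], 3) -> 9  [called from main, line 33]
  locate_pivot([3, 4, 7, -1]) -> -1  [called from main, line 35]
  bind_quota(9, -1) -> -1  [called from main, line 37]
Origin of each log line:
  1: logged in main at line 32
  2: logged in tally_events at line 8
  3: logged in scan_readings at line 2
  4: logged in tally_events at line 10
  5: logged in main at line 34
  6: logged in locate_pivot at line 15
  7: logged in locate_pivot at line 20
  8: logged in main at line 36
  9: logged in bind_quota at line 24
A correct fix: line 25: replace `==` with `!=`.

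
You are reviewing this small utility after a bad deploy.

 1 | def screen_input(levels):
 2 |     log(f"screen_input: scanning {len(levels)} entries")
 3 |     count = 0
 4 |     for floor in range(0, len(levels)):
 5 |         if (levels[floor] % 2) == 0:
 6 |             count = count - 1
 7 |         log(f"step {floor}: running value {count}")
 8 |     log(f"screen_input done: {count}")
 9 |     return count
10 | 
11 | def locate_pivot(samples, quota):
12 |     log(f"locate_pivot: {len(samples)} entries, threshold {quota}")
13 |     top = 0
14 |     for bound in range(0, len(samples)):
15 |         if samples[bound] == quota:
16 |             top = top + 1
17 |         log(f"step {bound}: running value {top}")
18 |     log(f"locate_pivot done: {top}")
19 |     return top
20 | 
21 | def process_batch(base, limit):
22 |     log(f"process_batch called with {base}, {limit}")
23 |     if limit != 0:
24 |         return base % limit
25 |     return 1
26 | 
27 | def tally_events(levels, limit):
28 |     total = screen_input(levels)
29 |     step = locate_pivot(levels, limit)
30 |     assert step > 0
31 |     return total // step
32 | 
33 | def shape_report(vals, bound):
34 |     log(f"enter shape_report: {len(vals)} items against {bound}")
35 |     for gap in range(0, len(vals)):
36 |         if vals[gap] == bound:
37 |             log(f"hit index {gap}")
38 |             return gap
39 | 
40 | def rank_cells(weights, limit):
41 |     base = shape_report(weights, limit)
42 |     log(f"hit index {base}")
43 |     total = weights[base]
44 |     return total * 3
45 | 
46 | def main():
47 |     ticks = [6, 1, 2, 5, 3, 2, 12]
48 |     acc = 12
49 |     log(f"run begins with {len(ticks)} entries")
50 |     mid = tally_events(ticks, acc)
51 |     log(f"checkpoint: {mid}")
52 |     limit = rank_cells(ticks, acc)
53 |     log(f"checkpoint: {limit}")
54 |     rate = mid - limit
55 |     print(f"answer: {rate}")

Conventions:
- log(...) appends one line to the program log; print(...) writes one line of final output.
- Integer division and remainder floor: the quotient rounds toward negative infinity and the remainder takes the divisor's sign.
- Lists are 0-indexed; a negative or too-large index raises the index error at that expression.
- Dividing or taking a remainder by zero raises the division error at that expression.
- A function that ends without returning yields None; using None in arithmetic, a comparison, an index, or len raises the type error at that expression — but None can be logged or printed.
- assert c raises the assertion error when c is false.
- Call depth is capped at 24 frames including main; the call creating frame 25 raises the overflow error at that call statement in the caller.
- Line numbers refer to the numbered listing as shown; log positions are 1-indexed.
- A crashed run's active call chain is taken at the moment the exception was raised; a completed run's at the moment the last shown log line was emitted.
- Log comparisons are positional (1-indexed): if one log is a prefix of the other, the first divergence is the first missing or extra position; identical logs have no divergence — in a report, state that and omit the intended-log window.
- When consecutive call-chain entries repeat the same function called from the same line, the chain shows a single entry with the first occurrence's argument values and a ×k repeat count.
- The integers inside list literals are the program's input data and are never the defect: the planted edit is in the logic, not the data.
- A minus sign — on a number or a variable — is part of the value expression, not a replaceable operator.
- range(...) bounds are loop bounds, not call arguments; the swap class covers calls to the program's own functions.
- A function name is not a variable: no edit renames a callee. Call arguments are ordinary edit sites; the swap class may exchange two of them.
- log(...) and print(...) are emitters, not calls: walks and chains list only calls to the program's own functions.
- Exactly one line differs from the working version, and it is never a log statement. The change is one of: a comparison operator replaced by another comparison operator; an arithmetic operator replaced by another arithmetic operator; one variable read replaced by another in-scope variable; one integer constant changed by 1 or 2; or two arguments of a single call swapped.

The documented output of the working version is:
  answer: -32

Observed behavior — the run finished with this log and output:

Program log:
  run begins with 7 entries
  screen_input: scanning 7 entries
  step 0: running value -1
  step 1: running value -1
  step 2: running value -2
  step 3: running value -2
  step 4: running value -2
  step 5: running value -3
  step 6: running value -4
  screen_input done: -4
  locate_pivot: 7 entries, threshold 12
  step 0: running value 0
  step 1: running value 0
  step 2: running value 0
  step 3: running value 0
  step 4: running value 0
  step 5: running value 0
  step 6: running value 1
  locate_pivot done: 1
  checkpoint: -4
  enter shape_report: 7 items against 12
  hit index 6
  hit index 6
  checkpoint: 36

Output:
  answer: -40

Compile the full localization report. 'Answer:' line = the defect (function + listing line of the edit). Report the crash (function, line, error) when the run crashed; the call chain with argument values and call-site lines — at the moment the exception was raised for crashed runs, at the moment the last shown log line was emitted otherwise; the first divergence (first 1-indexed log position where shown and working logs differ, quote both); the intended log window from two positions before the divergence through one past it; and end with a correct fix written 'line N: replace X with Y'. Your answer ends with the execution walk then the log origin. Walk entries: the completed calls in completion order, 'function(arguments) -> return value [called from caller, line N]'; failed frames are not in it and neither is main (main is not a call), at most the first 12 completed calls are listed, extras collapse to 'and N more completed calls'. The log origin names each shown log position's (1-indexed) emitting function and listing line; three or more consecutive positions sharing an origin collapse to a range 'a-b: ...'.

Answer: the defect is in screen_input at line 6.
The tell: Everything matches until log position 3, which reads 'step 0: running value -1' in place of 'step 0: running value 1'.
Call chain: main.
First divergence: position 3 — shown 'step 0: running value -1', intended 'step 0: running value 1'.
Intended log window:
  1: run begins with 7 entries
  2: screen_input: scanning 7 entries
  3: step 0: running value 1
  4: step 1: running value 1
Execution walk:
  screen_input([6, 1, 2, 5, 3, 2, 12]) -> -4  [called from tally_events, line 28]
  locate_pivot([6, 1, 2, 5, 3, 2, 12], 12) -> 1  [called from tally_events, line 29]
  tally_events([6, 1, 2, 5, 3, 2, 12], 12) -> -4  [called from main, line 50]
  shape_report([6, 1, 2, 5, 3, 2, 12], 12) -> 6  [called from rank_cells, line 41]
  rank_cells([6, 1, 2, 5, 3, 2, 12], 12) -> 36  [called from main, line 52]
Log line origins:
  1 — main, line 49
  2 — screen_input, line 2
  3-9 — screen_input, line 7
  10 — screen_input, line 8
  11 — locate_pivot, line 12
  12-18 — locate_pivot, line 17
  19 — locate_pivot, line 18
  20 — main, line 51
  21 — shape_report, line 34
  22 — shape_report, line 37
  23 — rank_cells, line 42
  24 — main, line 53
A correct fix: line 6: replace `-` with `+`.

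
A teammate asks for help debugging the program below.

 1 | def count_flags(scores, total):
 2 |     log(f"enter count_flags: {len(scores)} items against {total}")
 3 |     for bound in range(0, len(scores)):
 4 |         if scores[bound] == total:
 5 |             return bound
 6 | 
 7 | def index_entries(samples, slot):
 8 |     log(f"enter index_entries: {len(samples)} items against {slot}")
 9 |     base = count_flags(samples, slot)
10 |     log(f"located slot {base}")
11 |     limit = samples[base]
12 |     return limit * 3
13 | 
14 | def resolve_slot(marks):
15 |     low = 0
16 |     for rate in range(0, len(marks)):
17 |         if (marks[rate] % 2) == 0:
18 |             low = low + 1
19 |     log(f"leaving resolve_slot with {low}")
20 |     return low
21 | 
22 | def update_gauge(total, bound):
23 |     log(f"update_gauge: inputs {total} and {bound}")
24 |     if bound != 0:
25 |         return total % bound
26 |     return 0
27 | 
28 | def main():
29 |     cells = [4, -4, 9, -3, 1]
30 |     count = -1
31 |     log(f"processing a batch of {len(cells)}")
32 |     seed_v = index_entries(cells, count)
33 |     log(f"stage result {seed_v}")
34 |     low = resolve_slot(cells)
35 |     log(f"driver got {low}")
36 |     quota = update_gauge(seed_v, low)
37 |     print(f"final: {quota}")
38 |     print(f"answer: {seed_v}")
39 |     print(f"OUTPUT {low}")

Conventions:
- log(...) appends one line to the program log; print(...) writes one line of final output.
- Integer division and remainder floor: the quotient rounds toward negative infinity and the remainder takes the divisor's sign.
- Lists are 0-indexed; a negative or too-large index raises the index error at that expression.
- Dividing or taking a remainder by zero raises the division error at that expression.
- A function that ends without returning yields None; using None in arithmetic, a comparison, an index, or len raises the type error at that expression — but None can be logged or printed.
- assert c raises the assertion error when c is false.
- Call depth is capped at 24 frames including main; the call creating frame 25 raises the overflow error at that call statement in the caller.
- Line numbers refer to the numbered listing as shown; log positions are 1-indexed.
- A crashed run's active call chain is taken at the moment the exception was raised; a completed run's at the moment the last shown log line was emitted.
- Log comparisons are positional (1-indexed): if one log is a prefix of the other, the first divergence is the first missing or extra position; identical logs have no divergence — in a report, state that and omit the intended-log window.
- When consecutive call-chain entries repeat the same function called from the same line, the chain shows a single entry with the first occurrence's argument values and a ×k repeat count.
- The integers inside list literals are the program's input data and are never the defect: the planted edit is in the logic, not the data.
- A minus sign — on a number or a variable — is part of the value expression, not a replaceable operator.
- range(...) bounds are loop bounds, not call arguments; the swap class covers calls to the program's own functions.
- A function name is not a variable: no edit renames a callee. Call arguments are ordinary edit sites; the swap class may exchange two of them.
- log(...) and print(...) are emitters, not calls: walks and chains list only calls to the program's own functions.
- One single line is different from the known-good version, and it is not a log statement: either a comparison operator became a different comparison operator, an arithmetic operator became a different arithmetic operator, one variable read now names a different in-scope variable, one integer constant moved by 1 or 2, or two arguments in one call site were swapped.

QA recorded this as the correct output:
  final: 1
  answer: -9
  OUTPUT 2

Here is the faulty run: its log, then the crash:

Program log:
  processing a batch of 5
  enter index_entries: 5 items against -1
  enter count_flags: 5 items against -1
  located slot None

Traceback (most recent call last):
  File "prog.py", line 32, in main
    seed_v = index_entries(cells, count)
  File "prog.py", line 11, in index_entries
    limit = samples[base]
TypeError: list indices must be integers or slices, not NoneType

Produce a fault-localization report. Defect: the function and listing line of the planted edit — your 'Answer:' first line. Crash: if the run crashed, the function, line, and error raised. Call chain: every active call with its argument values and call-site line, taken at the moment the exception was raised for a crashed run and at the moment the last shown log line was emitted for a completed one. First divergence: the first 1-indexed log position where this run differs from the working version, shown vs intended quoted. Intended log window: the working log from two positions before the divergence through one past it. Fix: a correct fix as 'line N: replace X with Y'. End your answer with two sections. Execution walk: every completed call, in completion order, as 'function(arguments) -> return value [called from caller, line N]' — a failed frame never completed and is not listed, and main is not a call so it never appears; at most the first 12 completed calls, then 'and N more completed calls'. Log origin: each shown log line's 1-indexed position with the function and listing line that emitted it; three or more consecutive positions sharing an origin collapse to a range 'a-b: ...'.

Answer: the defect is in main at line 30.
Key fact: Everything matches until log position 2, which reads 'enter index_entries: 5 items against -1' in place of 'enter index_entries: 5 items against -3'.
Crash: index_entries, line 11, TypeError.
Call chain: main -> index_entries([4, -4, 9, -3, 1], -1) (called at line 32).
First divergence: position 2 — the shown line 'enter index_entries: 5 items against -1' should read 'enter index_entries: 5 items against -3'.
Intended log window:
  1: processing a batch of 5
  2: enter index_entries: 5 items against -3
  3: enter count_flags: 5 items against -3
Execution walk:
  count_flags([4, -4, 9, -3, 1], -1) -> None  [called from index_entries, line 9]
Log origin:
  1: logged in main at line 31
  2: logged in index_entries at line 8
  3: logged in count_flags at line 2
  4: logged in index_entries at line 10
A correct fix: line 30: replace `-1` with `-3`.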